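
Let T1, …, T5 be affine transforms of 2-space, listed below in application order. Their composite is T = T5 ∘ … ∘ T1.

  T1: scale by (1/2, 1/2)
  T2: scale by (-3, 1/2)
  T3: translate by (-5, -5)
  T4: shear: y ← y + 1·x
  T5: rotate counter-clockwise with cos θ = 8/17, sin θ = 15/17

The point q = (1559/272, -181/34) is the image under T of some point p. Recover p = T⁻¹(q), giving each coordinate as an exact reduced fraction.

T1 = [1/2 0 0; 0 1/2 0; 0 0 1]
T2·T1 = [-3/2 0 0; 0 1/4 0; 0 0 1]
T3·…·T1 = [-3/2 0 -5; 0 1/4 -5; 0 0 1]
T4·…·T1 = [-3/2 0 -5; -3/2 1/4 -10; 0 0 1]
T5·…·T1 = [21/34 -15/68 110/17; -69/34 2/17 -155/17; 0 0 1]
det M = -3/8; M⁻¹ = [-16/51 -10/17 -10/3; -92/17 -28/17 20; 0 0 1]
M⁻¹ · (1559/272, -181/34)ᵀ = (-2, -9/4)ᵀ

p = (-2, -9/4)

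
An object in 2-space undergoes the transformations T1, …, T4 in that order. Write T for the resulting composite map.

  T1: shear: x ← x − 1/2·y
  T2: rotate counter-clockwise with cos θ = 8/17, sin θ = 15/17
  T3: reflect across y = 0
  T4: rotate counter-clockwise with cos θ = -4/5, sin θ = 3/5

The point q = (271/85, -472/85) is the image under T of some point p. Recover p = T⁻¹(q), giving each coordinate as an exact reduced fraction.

T1 = [1 -1/2 0; 0 1 0; 0 0 1]
T2·T1 = [8/17 -19/17 0; 15/17 1/34 0; 0 0 1]
T3·…·T1 = [8/17 -19/17 0; -15/17 -1/34 0; 0 0 1]
T4·…·T1 = [13/85 31/34 0; 84/85 -11/17 0; 0 0 1]
det M = -1; M⁻¹ = [11/17 31/34 0; 84/85 -13/85 0; 0 0 1]
M⁻¹ · (271/85, -472/85)ᵀ = (-3, 4)ᵀ

p = (-3, 4)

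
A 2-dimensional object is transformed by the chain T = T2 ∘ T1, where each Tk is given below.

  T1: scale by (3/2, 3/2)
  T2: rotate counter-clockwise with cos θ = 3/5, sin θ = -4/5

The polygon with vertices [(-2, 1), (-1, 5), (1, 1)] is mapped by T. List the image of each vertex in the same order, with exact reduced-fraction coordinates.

image vertices: (-3/5, 33/10), (51/10, 57/10), (21/10, -3/10)

T1 scale by (3/2, 3/2): (-2, 1) → (-3, 3/2); (-1, 5) → (-3/2, 15/2); (1, 1) → (3/2, 3/2)
T2 rotate counter-clockwise with cos θ = 3/5, sin θ = -4/5: (-3, 3/2) → (-3/5, 33/10); (-3/2, 15/2) → (51/10, 57/10); (3/2, 3/2) → (21/10, -3/10)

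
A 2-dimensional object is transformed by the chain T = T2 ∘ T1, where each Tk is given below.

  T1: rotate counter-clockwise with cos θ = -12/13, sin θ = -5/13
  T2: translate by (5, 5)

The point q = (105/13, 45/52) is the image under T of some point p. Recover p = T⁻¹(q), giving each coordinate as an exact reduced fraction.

p = (-5/4, 5)

T1 = [-12/13 5/13 0; -5/13 -12/13 0; 0 0 1]
T2·T1 = [-12/13 5/13 5; -5/13 -12/13 5; 0 0 1]
det M = 1; M⁻¹ = [-12/13 -5/13 85/13; 5/13 -12/13 35/13; 0 0 1]
M⁻¹ · (105/13, 45/52)ᵀ = (-5/4, 5)ᵀ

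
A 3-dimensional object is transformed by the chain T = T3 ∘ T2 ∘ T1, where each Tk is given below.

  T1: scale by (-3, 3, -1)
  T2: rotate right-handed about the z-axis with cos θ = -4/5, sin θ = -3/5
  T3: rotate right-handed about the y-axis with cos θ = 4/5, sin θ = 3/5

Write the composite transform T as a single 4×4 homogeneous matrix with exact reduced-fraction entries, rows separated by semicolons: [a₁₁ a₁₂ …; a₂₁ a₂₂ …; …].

T = [48/25 36/25 -3/5 0; 9/5 -12/5 0 0; -36/25 -27/25 -4/5 0; 0 0 0 1]

T1 = [-3 0 0 0; 0 3 0 0; 0 0 -1 0; 0 0 0 1]
T2·T1 = [12/5 9/5 0 0; 9/5 -12/5 0 0; 0 0 -1 0; 0 0 0 1]
T3·…·T1 = [48/25 36/25 -3/5 0; 9/5 -12/5 0 0; -36/25 -27/25 -4/5 0; 0 0 0 1]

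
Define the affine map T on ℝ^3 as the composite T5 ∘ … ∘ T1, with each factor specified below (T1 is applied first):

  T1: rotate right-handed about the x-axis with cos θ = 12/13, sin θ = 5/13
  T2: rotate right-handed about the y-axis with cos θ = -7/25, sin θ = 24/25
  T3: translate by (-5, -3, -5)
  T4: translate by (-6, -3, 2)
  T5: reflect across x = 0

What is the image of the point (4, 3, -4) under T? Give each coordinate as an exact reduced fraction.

T1 rotate right-handed about the x-axis with cos θ = 12/13, sin θ = 5/13: (4, 3, -4) → (4, 56/13, -33/13)
T2 rotate right-handed about the y-axis with cos θ = -7/25, sin θ = 24/25: (4, 56/13, -33/13) → (-1156/325, 56/13, -1017/325)
T3 translate by (-5, -3, -5): (-1156/325, 56/13, -1017/325) → (-2781/325, 17/13, -2642/325)
T4 translate by (-6, -3, 2): (-2781/325, 17/13, -2642/325) → (-4731/325, -22/13, -1992/325)
T5 reflect across x = 0: (-4731/325, -22/13, -1992/325) → (4731/325, -22/13, -1992/325)

T(p) = (4731/325, -22/13, -1992/325)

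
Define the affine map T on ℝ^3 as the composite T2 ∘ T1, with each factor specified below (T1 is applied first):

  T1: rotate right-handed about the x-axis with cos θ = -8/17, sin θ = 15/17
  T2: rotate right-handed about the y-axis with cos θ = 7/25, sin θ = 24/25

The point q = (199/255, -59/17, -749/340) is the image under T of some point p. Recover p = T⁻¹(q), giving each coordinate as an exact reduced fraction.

T1 = [1 0 0 0; 0 -8/17 -15/17 0; 0 15/17 -8/17 0; 0 0 0 1]
T2·T1 = [7/25 72/85 -192/425 0; 0 -8/17 -15/17 0; -24/25 21/85 -56/425 0; 0 0 0 1]
det M = 1; M⁻¹ = [7/25 0 -24/25 0; 72/85 -8/17 21/85 0; -192/425 -15/17 -56/425 0; 0 0 0 1]
M⁻¹ · (199/255, -59/17, -749/340)ᵀ = (7/3, 7/4, 3)ᵀ

p = (7/3, 7/4, 3)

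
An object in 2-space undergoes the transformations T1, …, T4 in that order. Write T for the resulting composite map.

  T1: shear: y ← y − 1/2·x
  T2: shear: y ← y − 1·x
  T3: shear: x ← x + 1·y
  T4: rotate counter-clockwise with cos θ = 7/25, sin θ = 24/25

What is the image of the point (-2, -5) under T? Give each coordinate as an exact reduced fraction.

T(p) = (4/5, -22/5)

T1 shear: y ← y − 1/2·x: (-2, -5) → (-2, -4)
T2 shear: y ← y − 1·x: (-2, -4) → (-2, -2)
T3 shear: x ← x + 1·y: (-2, -2) → (-4, -2)
T4 rotate counter-clockwise with cos θ = 7/25, sin θ = 24/25: (-4, -2) → (4/5, -22/5)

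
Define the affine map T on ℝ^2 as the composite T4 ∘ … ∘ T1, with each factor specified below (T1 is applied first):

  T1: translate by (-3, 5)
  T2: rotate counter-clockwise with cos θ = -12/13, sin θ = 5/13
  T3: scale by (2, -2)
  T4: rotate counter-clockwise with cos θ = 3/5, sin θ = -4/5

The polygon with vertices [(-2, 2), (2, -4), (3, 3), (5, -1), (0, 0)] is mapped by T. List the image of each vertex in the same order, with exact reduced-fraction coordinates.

image vertices: (1022/65, 454/65), (178/65, 46/65), (528/65, 896/65), (8/13, 116/13), (666/65, 362/65)

T1 translate by (-3, 5): (-2, 2) → (-5, 7); (2, -4) → (-1, 1); (3, 3) → (0, 8); (5, -1) → (2, 4); (0, 0) → (-3, 5)
T2 rotate counter-clockwise with cos θ = -12/13, sin θ = 5/13: (-5, 7) → (25/13, -109/13); (-1, 1) → (7/13, -17/13); (0, 8) → (-40/13, -96/13); (2, 4) → (-44/13, -38/13); (-3, 5) → (11/13, -75/13)
T3 scale by (2, -2): (25/13, -109/13) → (50/13, 218/13); (7/13, -17/13) → (14/13, 34/13); (-40/13, -96/13) → (-80/13, 192/13); (-44/13, -38/13) → (-88/13, 76/13); (11/13, -75/13) → (22/13, 150/13)
T4 rotate counter-clockwise with cos θ = 3/5, sin θ = -4/5: (50/13, 218/13) → (1022/65, 454/65); (14/13, 34/13) → (178/65, 46/65); (-80/13, 192/13) → (528/65, 896/65); (-88/13, 76/13) → (8/13, 116/13); (22/13, 150/13) → (666/65, 362/65)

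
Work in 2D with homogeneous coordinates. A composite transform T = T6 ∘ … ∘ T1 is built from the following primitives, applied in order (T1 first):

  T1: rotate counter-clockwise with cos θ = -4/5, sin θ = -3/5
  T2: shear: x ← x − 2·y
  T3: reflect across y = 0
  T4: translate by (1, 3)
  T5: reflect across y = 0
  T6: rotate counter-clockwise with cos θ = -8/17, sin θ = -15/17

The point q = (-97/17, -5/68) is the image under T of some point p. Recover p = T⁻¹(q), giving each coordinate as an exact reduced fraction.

p = (3, 1/4)

T1 = [-4/5 3/5 0; -3/5 -4/5 0; 0 0 1]
T2·T1 = [2/5 11/5 0; -3/5 -4/5 0; 0 0 1]
T3·…·T1 = [2/5 11/5 0; 3/5 4/5 0; 0 0 1]
T4·…·T1 = [2/5 11/5 1; 3/5 4/5 3; 0 0 1]
T5·…·T1 = [2/5 11/5 1; -3/5 -4/5 -3; 0 0 1]
T6·…·T1 = [-61/85 -148/85 -53/17; -6/85 -133/85 9/17; 0 0 1]
det M = 1; M⁻¹ = [-133/85 148/85 -29/5; 6/85 -61/85 3/5; 0 0 1]
M⁻¹ · (-97/17, -5/68)ᵀ = (3, 1/4)ᵀ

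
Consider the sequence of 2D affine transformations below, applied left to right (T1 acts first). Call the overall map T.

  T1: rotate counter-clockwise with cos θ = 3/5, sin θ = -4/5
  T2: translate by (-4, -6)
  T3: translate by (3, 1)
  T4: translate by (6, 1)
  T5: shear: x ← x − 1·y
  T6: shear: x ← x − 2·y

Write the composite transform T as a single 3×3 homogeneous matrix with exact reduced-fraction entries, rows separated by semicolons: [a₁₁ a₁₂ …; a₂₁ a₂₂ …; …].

T = [3 -1 17; -4/5 3/5 -4; 0 0 1]

T1 = [3/5 4/5 0; -4/5 3/5 0; 0 0 1]
T2·T1 = [3/5 4/5 -4; -4/5 3/5 -6; 0 0 1]
T3·…·T1 = [3/5 4/5 -1; -4/5 3/5 -5; 0 0 1]
T4·…·T1 = [3/5 4/5 5; -4/5 3/5 -4; 0 0 1]
T5·…·T1 = [7/5 1/5 9; -4/5 3/5 -4; 0 0 1]
T6·…·T1 = [3 -1 17; -4/5 3/5 -4; 0 0 1]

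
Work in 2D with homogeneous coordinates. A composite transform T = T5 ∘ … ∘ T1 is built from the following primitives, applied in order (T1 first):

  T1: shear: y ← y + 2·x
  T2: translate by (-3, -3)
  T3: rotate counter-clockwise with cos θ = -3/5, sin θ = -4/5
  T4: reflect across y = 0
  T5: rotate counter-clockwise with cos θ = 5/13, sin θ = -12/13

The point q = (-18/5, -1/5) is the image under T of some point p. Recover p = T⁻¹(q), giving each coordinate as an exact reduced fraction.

T1 = [1 0 0; 2 1 0; 0 0 1]
T2·T1 = [1 0 -3; 2 1 -3; 0 0 1]
T3·…·T1 = [1 4/5 -3/5; -2 -3/5 21/5; 0 0 1]
T4·…·T1 = [1 4/5 -3/5; 2 3/5 -21/5; 0 0 1]
T5·…·T1 = [29/13 56/65 -267/65; -2/13 -33/65 -69/65; 0 0 1]
det M = -1; M⁻¹ = [33/65 56/65 3; -2/13 -29/13 -3; 0 0 1]
M⁻¹ · (-18/5, -1/5)ᵀ = (1, -2)ᵀ

p = (1, -2)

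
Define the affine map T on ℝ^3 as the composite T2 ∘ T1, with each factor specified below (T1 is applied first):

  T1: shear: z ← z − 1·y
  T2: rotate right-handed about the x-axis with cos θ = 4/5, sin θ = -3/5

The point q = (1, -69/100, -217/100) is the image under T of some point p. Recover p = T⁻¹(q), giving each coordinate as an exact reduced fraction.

p = (1, 3/4, -7/5)

T1 = [1 0 0 0; 0 1 0 0; 0 -1 1 0; 0 0 0 1]
T2·T1 = [1 0 0 0; 0 1/5 3/5 0; 0 -7/5 4/5 0; 0 0 0 1]
det M = 1; M⁻¹ = [1 0 0 0; 0 4/5 -3/5 0; 0 7/5 1/5 0; 0 0 0 1]
M⁻¹ · (1, -69/100, -217/100)ᵀ = (1, 3/4, -7/5)ᵀ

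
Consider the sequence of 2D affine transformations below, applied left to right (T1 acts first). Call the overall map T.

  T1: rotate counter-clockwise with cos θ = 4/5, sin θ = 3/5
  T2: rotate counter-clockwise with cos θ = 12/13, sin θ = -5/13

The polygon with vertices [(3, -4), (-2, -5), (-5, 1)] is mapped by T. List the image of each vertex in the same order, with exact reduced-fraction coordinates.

image vertices: (253/65, -204/65), (-46/65, -347/65), (-331/65, -17/65)

T1 rotate counter-clockwise with cos θ = 4/5, sin θ = 3/5: (3, -4) → (24/5, -7/5); (-2, -5) → (7/5, -26/5); (-5, 1) → (-23/5, -11/5)
T2 rotate counter-clockwise with cos θ = 12/13, sin θ = -5/13: (24/5, -7/5) → (253/65, -204/65); (7/5, -26/5) → (-46/65, -347/65); (-23/5, -11/5) → (-331/65, -17/65)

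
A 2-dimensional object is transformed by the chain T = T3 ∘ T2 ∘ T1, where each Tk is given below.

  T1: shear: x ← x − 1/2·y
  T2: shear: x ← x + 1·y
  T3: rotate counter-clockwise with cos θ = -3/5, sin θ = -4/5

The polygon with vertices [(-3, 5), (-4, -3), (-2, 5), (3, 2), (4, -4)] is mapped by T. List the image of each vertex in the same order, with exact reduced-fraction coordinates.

T1 shear: x ← x − 1/2·y: (-3, 5) → (-11/2, 5); (-4, -3) → (-5/2, -3); (-2, 5) → (-9/2, 5); (3, 2) → (2, 2); (4, -4) → (6, -4)
T2 shear: x ← x + 1·y: (-11/2, 5) → (-1/2, 5); (-5/2, -3) → (-11/2, -3); (-9/2, 5) → (1/2, 5); (2, 2) → (4, 2); (6, -4) → (2, -4)
T3 rotate counter-clockwise with cos θ = -3/5, sin θ = -4/5: (-1/2, 5) → (43/10, -13/5); (-11/2, -3) → (9/10, 31/5); (1/2, 5) → (37/10, -17/5); (4, 2) → (-4/5, -22/5); (2, -4) → (-22/5, 4/5)

image vertices: (43/10, -13/5), (9/10, 31/5), (37/10, -17/5), (-4/5, -22/5), (-22/5, 4/5)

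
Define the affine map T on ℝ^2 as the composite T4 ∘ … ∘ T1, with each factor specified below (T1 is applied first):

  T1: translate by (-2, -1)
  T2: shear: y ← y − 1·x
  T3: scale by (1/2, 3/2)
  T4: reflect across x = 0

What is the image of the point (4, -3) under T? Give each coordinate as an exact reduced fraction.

T1 translate by (-2, -1): (4, -3) → (2, -4)
T2 shear: y ← y − 1·x: (2, -4) → (2, -6)
T3 scale by (1/2, 3/2): (2, -6) → (1, -9)
T4 reflect across x = 0: (1, -9) → (-1, -9)

T(p) = (-1, -9)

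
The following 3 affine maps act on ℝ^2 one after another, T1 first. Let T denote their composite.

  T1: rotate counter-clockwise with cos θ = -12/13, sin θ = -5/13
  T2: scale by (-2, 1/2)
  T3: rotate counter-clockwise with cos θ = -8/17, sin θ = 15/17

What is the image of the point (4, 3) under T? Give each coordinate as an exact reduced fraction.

T1 rotate counter-clockwise with cos θ = -12/13, sin θ = -5/13: (4, 3) → (-33/13, -56/13)
T2 scale by (-2, 1/2): (-33/13, -56/13) → (66/13, -28/13)
T3 rotate counter-clockwise with cos θ = -8/17, sin θ = 15/17: (66/13, -28/13) → (-108/221, 1214/221)

T(p) = (-108/221, 1214/221)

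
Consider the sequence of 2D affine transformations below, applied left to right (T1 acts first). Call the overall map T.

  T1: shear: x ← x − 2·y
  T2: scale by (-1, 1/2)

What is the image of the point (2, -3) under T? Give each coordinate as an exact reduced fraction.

T(p) = (-8, -3/2)

T1 shear: x ← x − 2·y: (2, -3) → (8, -3)
T2 scale by (-1, 1/2): (8, -3) → (-8, -3/2)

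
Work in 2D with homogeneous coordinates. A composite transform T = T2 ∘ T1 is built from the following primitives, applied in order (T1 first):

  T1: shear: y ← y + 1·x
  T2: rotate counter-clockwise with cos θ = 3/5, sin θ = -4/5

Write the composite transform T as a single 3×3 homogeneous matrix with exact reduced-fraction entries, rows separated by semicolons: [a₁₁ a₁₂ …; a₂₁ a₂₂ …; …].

T = [7/5 4/5 0; -1/5 3/5 0; 0 0 1]

T1 = [1 0 0; 1 1 0; 0 0 1]
T2·T1 = [7/5 4/5 0; -1/5 3/5 0; 0 0 1]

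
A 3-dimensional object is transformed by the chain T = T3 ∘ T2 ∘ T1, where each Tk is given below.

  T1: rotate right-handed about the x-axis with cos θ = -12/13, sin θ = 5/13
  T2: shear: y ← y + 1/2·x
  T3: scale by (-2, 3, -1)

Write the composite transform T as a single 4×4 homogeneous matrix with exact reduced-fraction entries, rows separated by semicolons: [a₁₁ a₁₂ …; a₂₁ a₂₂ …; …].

T1 = [1 0 0 0; 0 -12/13 -5/13 0; 0 5/13 -12/13 0; 0 0 0 1]
T2·T1 = [1 0 0 0; 1/2 -12/13 -5/13 0; 0 5/13 -12/13 0; 0 0 0 1]
T3·…·T1 = [-2 0 0 0; 3/2 -36/13 -15/13 0; 0 -5/13 12/13 0; 0 0 0 1]

T = [-2 0 0 0; 3/2 -36/13 -15/13 0; 0 -5/13 12/13 0; 0 0 0 1]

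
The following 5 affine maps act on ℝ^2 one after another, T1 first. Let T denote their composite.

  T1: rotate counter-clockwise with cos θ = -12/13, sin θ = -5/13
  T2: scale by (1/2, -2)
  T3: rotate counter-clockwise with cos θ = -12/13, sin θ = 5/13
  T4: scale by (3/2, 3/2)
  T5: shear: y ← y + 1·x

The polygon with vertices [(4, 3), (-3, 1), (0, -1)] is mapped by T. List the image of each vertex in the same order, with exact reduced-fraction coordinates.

T1 rotate counter-clockwise with cos θ = -12/13, sin θ = -5/13: (4, 3) → (-33/13, -56/13); (-3, 1) → (41/13, 3/13); (0, -1) → (-5/13, 12/13)
T2 scale by (1/2, -2): (-33/13, -56/13) → (-33/26, 112/13); (41/13, 3/13) → (41/26, -6/13); (-5/13, 12/13) → (-5/26, -24/13)
T3 rotate counter-clockwise with cos θ = -12/13, sin θ = 5/13: (-33/26, 112/13) → (-362/169, -2853/338); (41/26, -6/13) → (-216/169, 349/338); (-5/26, -24/13) → (150/169, 551/338)
T4 scale by (3/2, 3/2): (-362/169, -2853/338) → (-543/169, -8559/676); (-216/169, 349/338) → (-324/169, 1047/676); (150/169, 551/338) → (225/169, 1653/676)
T5 shear: y ← y + 1·x: (-543/169, -8559/676) → (-543/169, -10731/676); (-324/169, 1047/676) → (-324/169, -249/676); (225/169, 1653/676) → (225/169, 2553/676)

image vertices: (-543/169, -10731/676), (-324/169, -249/676), (225/169, 2553/676)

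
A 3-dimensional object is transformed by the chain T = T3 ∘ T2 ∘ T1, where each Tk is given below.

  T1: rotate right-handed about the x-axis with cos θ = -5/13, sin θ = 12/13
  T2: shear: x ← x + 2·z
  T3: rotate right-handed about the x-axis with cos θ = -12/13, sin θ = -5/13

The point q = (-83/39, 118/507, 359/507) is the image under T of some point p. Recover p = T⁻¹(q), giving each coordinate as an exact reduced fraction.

p = (-1, -1/3, 2/3)

T1 = [1 0 0 0; 0 -5/13 -12/13 0; 0 12/13 -5/13 0; 0 0 0 1]
T2·T1 = [1 24/13 -10/13 0; 0 -5/13 -12/13 0; 0 12/13 -5/13 0; 0 0 0 1]
T3·…·T1 = [1 24/13 -10/13 0; 0 120/169 119/169 0; 0 -119/169 120/169 0; 0 0 0 1]
det M = 1; M⁻¹ = [1 -10/13 24/13 0; 0 120/169 -119/169 0; 0 119/169 120/169 0; 0 0 0 1]
M⁻¹ · (-83/39, 118/507, 359/507)ᵀ = (-1, -1/3, 2/3)ᵀ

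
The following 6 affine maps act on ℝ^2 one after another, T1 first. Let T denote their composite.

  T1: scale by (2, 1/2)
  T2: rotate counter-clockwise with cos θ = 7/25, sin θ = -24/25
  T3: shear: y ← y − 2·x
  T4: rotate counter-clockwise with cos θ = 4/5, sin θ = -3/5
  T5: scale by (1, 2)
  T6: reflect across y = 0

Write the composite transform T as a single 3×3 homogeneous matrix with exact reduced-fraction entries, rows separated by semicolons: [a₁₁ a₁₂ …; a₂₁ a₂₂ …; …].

T1 = [2 0 0; 0 1/2 0; 0 0 1]
T2·T1 = [14/25 12/25 0; -48/25 7/50 0; 0 0 1]
T3·…·T1 = [14/25 12/25 0; -76/25 -41/50 0; 0 0 1]
T4·…·T1 = [-172/125 -27/250 0; -346/125 -118/125 0; 0 0 1]
T5·…·T1 = [-172/125 -27/250 0; -692/125 -236/125 0; 0 0 1]
T6·…·T1 = [-172/125 -27/250 0; 692/125 236/125 0; 0 0 1]

T = [-172/125 -27/250 0; 692/125 236/125 0; 0 0 1]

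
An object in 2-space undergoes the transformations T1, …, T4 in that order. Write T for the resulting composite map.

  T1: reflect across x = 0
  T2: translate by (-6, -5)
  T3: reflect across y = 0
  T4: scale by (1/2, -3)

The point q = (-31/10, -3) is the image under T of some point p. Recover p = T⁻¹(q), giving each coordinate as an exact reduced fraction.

T1 = [-1 0 0; 0 1 0; 0 0 1]
T2·T1 = [-1 0 -6; 0 1 -5; 0 0 1]
T3·…·T1 = [-1 0 -6; 0 -1 5; 0 0 1]
T4·…·T1 = [-1/2 0 -3; 0 3 -15; 0 0 1]
det M = -3/2; M⁻¹ = [-2 0 -6; 0 1/3 5; 0 0 1]
M⁻¹ · (-31/10, -3)ᵀ = (1/5, 4)ᵀ

p = (1/5, 4)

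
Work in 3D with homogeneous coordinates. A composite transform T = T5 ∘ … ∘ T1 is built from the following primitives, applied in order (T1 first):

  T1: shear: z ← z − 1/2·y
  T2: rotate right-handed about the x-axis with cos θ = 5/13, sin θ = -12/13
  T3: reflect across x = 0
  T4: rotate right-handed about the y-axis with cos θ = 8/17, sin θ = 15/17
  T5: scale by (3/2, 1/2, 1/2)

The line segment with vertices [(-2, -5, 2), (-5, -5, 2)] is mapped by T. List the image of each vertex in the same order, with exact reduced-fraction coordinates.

T1 shear: z ← z − 1/2·y: (-2, -5, 2) → (-2, -5, 9/2); (-5, -5, 2) → (-5, -5, 9/2)
T2 rotate right-handed about the x-axis with cos θ = 5/13, sin θ = -12/13: (-2, -5, 9/2) → (-2, 29/13, 165/26); (-5, -5, 9/2) → (-5, 29/13, 165/26)
T3 reflect across x = 0: (-2, 29/13, 165/26) → (2, 29/13, 165/26); (-5, 29/13, 165/26) → (5, 29/13, 165/26)
T4 rotate right-handed about the y-axis with cos θ = 8/17, sin θ = 15/17: (2, 29/13, 165/26) → (2891/442, 29/13, 270/221); (5, 29/13, 165/26) → (3515/442, 29/13, -315/221)
T5 scale by (3/2, 1/2, 1/2): (2891/442, 29/13, 270/221) → (8673/884, 29/26, 135/221); (3515/442, 29/13, -315/221) → (10545/884, 29/26, -315/442)

image vertices: (8673/884, 29/26, 135/221), (10545/884, 29/26, -315/442)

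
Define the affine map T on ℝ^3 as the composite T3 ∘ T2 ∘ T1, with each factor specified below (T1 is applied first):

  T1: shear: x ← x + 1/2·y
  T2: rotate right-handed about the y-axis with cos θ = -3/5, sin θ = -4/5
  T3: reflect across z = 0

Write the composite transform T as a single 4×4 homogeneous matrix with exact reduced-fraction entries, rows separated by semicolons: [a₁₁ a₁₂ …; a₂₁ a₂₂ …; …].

T = [-3/5 -3/10 -4/5 0; 0 1 0 0; -4/5 -2/5 3/5 0; 0 0 0 1]

T1 = [1 1/2 0 0; 0 1 0 0; 0 0 1 0; 0 0 0 1]
T2·T1 = [-3/5 -3/10 -4/5 0; 0 1 0 0; 4/5 2/5 -3/5 0; 0 0 0 1]
T3·…·T1 = [-3/5 -3/10 -4/5 0; 0 1 0 0; -4/5 -2/5 3/5 0; 0 0 0 1]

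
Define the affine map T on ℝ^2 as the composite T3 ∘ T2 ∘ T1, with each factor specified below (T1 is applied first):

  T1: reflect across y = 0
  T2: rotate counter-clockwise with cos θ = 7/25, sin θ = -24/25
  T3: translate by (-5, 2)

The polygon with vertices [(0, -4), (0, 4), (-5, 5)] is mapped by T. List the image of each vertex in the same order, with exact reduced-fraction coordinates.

image vertices: (-29/25, 78/25), (-221/25, 22/25), (-56/5, 27/5)

T1 reflect across y = 0: (0, -4) → (0, 4); (0, 4) → (0, -4); (-5, 5) → (-5, -5)
T2 rotate counter-clockwise with cos θ = 7/25, sin θ = -24/25: (0, 4) → (96/25, 28/25); (0, -4) → (-96/25, -28/25); (-5, -5) → (-31/5, 17/5)
T3 translate by (-5, 2): (96/25, 28/25) → (-29/25, 78/25); (-96/25, -28/25) → (-221/25, 22/25); (-31/5, 17/5) → (-56/5, 27/5)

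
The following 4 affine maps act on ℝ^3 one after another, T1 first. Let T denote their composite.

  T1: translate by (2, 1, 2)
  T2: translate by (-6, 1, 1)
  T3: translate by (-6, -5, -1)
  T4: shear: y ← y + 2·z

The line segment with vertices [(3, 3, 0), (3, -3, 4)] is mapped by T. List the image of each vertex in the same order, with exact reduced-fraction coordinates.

T1 translate by (2, 1, 2): (3, 3, 0) → (5, 4, 2); (3, -3, 4) → (5, -2, 6)
T2 translate by (-6, 1, 1): (5, 4, 2) → (-1, 5, 3); (5, -2, 6) → (-1, -1, 7)
T3 translate by (-6, -5, -1): (-1, 5, 3) → (-7, 0, 2); (-1, -1, 7) → (-7, -6, 6)
T4 shear: y ← y + 2·z: (-7, 0, 2) → (-7, 4, 2); (-7, -6, 6) → (-7, 6, 6)

image vertices: (-7, 4, 2), (-7, 6, 6)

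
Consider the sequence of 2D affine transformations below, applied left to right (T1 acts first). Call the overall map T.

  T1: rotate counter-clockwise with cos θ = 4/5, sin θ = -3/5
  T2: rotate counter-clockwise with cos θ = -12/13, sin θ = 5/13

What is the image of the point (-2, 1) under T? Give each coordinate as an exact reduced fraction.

T1 rotate counter-clockwise with cos θ = 4/5, sin θ = -3/5: (-2, 1) → (-1, 2)
T2 rotate counter-clockwise with cos θ = -12/13, sin θ = 5/13: (-1, 2) → (2/13, -29/13)

T(p) = (2/13, -29/13)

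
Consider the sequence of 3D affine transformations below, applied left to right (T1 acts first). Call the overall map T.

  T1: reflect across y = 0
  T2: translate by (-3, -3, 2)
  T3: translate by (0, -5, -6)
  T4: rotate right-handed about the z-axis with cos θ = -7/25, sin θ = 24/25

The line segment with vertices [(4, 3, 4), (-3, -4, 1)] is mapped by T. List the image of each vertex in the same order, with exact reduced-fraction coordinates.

T1 reflect across y = 0: (4, 3, 4) → (4, -3, 4); (-3, -4, 1) → (-3, 4, 1)
T2 translate by (-3, -3, 2): (4, -3, 4) → (1, -6, 6); (-3, 4, 1) → (-6, 1, 3)
T3 translate by (0, -5, -6): (1, -6, 6) → (1, -11, 0); (-6, 1, 3) → (-6, -4, -3)
T4 rotate right-handed about the z-axis with cos θ = -7/25, sin θ = 24/25: (1, -11, 0) → (257/25, 101/25, 0); (-6, -4, -3) → (138/25, -116/25, -3)

image vertices: (257/25, 101/25, 0), (138/25, -116/25, -3)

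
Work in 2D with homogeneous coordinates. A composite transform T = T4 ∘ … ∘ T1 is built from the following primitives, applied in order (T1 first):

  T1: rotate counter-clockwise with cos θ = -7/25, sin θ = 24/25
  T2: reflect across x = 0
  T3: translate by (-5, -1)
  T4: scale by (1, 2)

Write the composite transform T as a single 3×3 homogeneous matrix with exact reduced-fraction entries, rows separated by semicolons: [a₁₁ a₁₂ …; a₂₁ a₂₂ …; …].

T1 = [-7/25 -24/25 0; 24/25 -7/25 0; 0 0 1]
T2·T1 = [7/25 24/25 0; 24/25 -7/25 0; 0 0 1]
T3·…·T1 = [7/25 24/25 -5; 24/25 -7/25 -1; 0 0 1]
T4·…·T1 = [7/25 24/25 -5; 48/25 -14/25 -2; 0 0 1]

T = [7/25 24/25 -5; 48/25 -14/25 -2; 0 0 1]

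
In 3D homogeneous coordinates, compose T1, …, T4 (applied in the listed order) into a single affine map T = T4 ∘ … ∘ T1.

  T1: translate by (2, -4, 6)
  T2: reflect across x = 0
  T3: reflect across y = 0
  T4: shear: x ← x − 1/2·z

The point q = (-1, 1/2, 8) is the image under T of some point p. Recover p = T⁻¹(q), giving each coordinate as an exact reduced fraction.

p = (-5, 7/2, 2)

T1 = [1 0 0 2; 0 1 0 -4; 0 0 1 6; 0 0 0 1]
T2·T1 = [-1 0 0 -2; 0 1 0 -4; 0 0 1 6; 0 0 0 1]
T3·…·T1 = [-1 0 0 -2; 0 -1 0 4; 0 0 1 6; 0 0 0 1]
T4·…·T1 = [-1 0 -1/2 -5; 0 -1 0 4; 0 0 1 6; 0 0 0 1]
det M = 1; M⁻¹ = [-1 0 -1/2 -2; 0 -1 0 4; 0 0 1 -6; 0 0 0 1]
M⁻¹ · (-1, 1/2, 8)ᵀ = (-5, 7/2, 2)ᵀ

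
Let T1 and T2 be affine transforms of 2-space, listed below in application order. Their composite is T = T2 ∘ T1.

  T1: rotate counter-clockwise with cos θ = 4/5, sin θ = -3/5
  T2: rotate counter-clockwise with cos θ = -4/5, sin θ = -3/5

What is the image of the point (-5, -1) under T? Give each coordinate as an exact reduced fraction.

T1 rotate counter-clockwise with cos θ = 4/5, sin θ = -3/5: (-5, -1) → (-23/5, 11/5)
T2 rotate counter-clockwise with cos θ = -4/5, sin θ = -3/5: (-23/5, 11/5) → (5, 1)

T(p) = (5, 1)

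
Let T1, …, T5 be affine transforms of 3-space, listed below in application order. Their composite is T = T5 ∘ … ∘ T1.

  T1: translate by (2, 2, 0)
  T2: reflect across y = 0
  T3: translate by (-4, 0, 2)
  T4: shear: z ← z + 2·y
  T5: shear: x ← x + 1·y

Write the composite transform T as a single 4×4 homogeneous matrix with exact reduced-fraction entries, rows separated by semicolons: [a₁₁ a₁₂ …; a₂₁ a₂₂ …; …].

T1 = [1 0 0 2; 0 1 0 2; 0 0 1 0; 0 0 0 1]
T2·T1 = [1 0 0 2; 0 -1 0 -2; 0 0 1 0; 0 0 0 1]
T3·…·T1 = [1 0 0 -2; 0 -1 0 -2; 0 0 1 2; 0 0 0 1]
T4·…·T1 = [1 0 0 -2; 0 -1 0 -2; 0 -2 1 -2; 0 0 0 1]
T5·…·T1 = [1 -1 0 -4; 0 -1 0 -2; 0 -2 1 -2; 0 0 0 1]

T = [1 -1 0 -4; 0 -1 0 -2; 0 -2 1 -2; 0 0 0 1]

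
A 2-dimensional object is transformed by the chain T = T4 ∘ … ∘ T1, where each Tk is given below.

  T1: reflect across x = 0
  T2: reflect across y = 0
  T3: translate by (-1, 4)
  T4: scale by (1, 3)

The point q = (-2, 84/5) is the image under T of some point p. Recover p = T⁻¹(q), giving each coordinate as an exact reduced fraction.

p = (1, -8/5)

T1 = [-1 0 0; 0 1 0; 0 0 1]
T2·T1 = [-1 0 0; 0 -1 0; 0 0 1]
T3·…·T1 = [-1 0 -1; 0 -1 4; 0 0 1]
T4·…·T1 = [-1 0 -1; 0 -3 12; 0 0 1]
det M = 3; M⁻¹ = [-1 0 -1; 0 -1/3 4; 0 0 1]
M⁻¹ · (-2, 84/5)ᵀ = (1, -8/5)ᵀ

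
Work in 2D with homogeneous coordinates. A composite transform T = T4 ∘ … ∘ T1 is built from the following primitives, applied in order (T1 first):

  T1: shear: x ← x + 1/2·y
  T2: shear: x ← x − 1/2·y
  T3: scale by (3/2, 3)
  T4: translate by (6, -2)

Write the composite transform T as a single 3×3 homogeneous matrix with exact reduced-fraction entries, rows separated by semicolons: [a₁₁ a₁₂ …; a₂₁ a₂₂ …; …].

T = [3/2 0 6; 0 3 -2; 0 0 1]

T1 = [1 1/2 0; 0 1 0; 0 0 1]
T2·T1 = [1 0 0; 0 1 0; 0 0 1]
T3·…·T1 = [3/2 0 0; 0 3 0; 0 0 1]
T4·…·T1 = [3/2 0 6; 0 3 -2; 0 0 1]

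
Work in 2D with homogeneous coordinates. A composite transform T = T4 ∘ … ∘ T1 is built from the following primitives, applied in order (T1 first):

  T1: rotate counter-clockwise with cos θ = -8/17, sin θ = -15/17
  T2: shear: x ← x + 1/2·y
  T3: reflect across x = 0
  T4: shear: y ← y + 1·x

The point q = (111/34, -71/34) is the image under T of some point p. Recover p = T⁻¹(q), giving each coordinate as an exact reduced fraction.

T1 = [-8/17 15/17 0; -15/17 -8/17 0; 0 0 1]
T2·T1 = [-31/34 11/17 0; -15/17 -8/17 0; 0 0 1]
T3·…·T1 = [31/34 -11/17 0; -15/17 -8/17 0; 0 0 1]
T4·…·T1 = [31/34 -11/17 0; 1/34 -19/17 0; 0 0 1]
det M = -1; M⁻¹ = [19/17 -11/17 0; 1/34 -31/34 0; 0 0 1]
M⁻¹ · (111/34, -71/34)ᵀ = (5, 2)ᵀ

p = (5, 2)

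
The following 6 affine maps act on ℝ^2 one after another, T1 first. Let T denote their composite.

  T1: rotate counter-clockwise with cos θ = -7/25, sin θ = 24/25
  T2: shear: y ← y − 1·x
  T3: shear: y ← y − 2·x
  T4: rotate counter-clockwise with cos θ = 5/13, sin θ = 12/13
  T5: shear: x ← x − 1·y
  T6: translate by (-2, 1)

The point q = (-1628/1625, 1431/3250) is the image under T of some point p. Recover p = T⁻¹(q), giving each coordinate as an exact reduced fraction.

T1 = [-7/25 -24/25 0; 24/25 -7/25 0; 0 0 1]
T2·T1 = [-7/25 -24/25 0; 31/25 17/25 0; 0 0 1]
T3·…·T1 = [-7/25 -24/25 0; 9/5 13/5 0; 0 0 1]
T4·…·T1 = [-23/13 -36/13 0; 141/325 37/325 0; 0 0 1]
T5·…·T1 = [-716/325 -937/325 0; 141/325 37/325 0; 0 0 1]
T6·…·T1 = [-716/325 -937/325 -2; 141/325 37/325 1; 0 0 1]
det M = 1; M⁻¹ = [37/325 937/325 -863/325; -141/325 -716/325 434/325; 0 0 1]
M⁻¹ · (-1628/1625, 1431/3250)ᵀ = (-3/2, 4/5)ᵀ

p = (-3/2, 4/5)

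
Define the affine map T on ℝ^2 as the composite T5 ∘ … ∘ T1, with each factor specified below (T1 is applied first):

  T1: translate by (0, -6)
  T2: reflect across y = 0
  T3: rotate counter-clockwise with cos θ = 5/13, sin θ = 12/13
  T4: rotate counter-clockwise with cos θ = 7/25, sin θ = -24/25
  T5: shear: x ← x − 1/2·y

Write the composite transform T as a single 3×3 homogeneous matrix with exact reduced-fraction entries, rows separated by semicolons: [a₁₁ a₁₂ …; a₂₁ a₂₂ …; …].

T1 = [1 0 0; 0 1 -6; 0 0 1]
T2·T1 = [1 0 0; 0 -1 6; 0 0 1]
T3·…·T1 = [5/13 12/13 -72/13; 12/13 -5/13 30/13; 0 0 1]
T4·…·T1 = [323/325 -36/325 216/325; -36/325 -323/325 1938/325; 0 0 1]
T5·…·T1 = [341/325 251/650 -753/325; -36/325 -323/325 1938/325; 0 0 1]

T = [341/325 251/650 -753/325; -36/325 -323/325 1938/325; 0 0 1]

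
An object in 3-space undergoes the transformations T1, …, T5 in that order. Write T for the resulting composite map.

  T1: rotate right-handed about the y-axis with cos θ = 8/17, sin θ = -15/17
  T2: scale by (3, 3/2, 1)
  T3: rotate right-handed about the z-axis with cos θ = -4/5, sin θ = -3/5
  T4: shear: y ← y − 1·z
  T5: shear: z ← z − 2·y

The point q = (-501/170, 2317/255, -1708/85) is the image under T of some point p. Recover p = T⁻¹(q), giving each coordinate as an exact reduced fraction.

T1 = [8/17 0 -15/17 0; 0 1 0 0; 15/17 0 8/17 0; 0 0 0 1]
T2·T1 = [24/17 0 -45/17 0; 0 3/2 0 0; 15/17 0 8/17 0; 0 0 0 1]
T3·…·T1 = [-96/85 9/10 36/17 0; -72/85 -6/5 27/17 0; 15/17 0 8/17 0; 0 0 0 1]
T4·…·T1 = [-96/85 9/10 36/17 0; -147/85 -6/5 19/17 0; 15/17 0 8/17 0; 0 0 0 1]
T5·…·T1 = [-96/85 9/10 36/17 0; -147/85 -6/5 19/17 0; 369/85 12/5 -30/17 0; 0 0 0 1]
det M = 9/2; M⁻¹ = [-32/255 126/85 67/85 0; 2/5 -8/5 -8/15 0; 4/17 25/17 11/17 0; 0 0 0 1]
M⁻¹ · (-501/170, 2317/255, -1708/85)ᵀ = (-2, -5, -1/3)ᵀ

p = (-2, -5, -1/3)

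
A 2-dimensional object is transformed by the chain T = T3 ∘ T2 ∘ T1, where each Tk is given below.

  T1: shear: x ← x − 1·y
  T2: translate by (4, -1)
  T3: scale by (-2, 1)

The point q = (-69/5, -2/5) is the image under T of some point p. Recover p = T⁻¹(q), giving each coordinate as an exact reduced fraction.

T1 = [1 -1 0; 0 1 0; 0 0 1]
T2·T1 = [1 -1 4; 0 1 -1; 0 0 1]
T3·…·T1 = [-2 2 -8; 0 1 -1; 0 0 1]
det M = -2; M⁻¹ = [-1/2 1 -3; 0 1 1; 0 0 1]
M⁻¹ · (-69/5, -2/5)ᵀ = (7/2, 3/5)ᵀ

p = (7/2, 3/5)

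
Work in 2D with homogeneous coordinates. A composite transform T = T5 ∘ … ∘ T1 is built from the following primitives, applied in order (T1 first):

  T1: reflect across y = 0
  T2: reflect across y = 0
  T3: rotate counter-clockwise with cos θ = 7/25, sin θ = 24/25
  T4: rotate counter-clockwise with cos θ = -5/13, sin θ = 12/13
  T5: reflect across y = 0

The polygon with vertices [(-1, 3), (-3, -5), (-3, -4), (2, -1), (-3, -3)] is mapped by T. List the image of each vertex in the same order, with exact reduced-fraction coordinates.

T1 reflect across y = 0: (-1, 3) → (-1, -3); (-3, -5) → (-3, 5); (-3, -4) → (-3, 4); (2, -1) → (2, 1); (-3, -3) → (-3, 3)
T2 reflect across y = 0: (-1, -3) → (-1, 3); (-3, 5) → (-3, -5); (-3, 4) → (-3, -4); (2, 1) → (2, -1); (-3, 3) → (-3, -3)
T3 rotate counter-clockwise with cos θ = 7/25, sin θ = 24/25: (-1, 3) → (-79/25, -3/25); (-3, -5) → (99/25, -107/25); (-3, -4) → (3, -4); (2, -1) → (38/25, 41/25); (-3, -3) → (51/25, -93/25)
T4 rotate counter-clockwise with cos θ = -5/13, sin θ = 12/13: (-79/25, -3/25) → (431/325, -933/325); (99/25, -107/25) → (789/325, 1723/325); (3, -4) → (33/13, 56/13); (38/25, 41/25) → (-682/325, 251/325); (51/25, -93/25) → (861/325, 1077/325)
T5 reflect across y = 0: (431/325, -933/325) → (431/325, 933/325); (789/325, 1723/325) → (789/325, -1723/325); (33/13, 56/13) → (33/13, -56/13); (-682/325, 251/325) → (-682/325, -251/325); (861/325, 1077/325) → (861/325, -1077/325)

image vertices: (431/325, 933/325), (789/325, -1723/325), (33/13, -56/13), (-682/325, -251/325), (861/325, -1077/325)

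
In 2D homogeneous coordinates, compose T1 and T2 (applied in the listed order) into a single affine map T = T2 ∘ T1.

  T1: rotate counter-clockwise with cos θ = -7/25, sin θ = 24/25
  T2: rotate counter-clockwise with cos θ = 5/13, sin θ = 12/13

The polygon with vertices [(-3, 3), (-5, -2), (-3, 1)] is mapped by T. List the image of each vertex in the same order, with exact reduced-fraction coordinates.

image vertices: (861/325, -1077/325), (1687/325, 466/325), (933/325, -431/325)

T1 rotate counter-clockwise with cos θ = -7/25, sin θ = 24/25: (-3, 3) → (-51/25, -93/25); (-5, -2) → (83/25, -106/25); (-3, 1) → (-3/25, -79/25)
T2 rotate counter-clockwise with cos θ = 5/13, sin θ = 12/13: (-51/25, -93/25) → (861/325, -1077/325); (83/25, -106/25) → (1687/325, 466/325); (-3/25, -79/25) → (933/325, -431/325)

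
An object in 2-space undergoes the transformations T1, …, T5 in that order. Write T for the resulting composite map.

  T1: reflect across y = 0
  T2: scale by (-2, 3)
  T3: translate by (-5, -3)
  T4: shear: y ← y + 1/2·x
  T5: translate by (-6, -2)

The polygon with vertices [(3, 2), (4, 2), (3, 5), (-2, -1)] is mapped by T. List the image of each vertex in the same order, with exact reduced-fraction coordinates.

T1 reflect across y = 0: (3, 2) → (3, -2); (4, 2) → (4, -2); (3, 5) → (3, -5); (-2, -1) → (-2, 1)
T2 scale by (-2, 3): (3, -2) → (-6, -6); (4, -2) → (-8, -6); (3, -5) → (-6, -15); (-2, 1) → (4, 3)
T3 translate by (-5, -3): (-6, -6) → (-11, -9); (-8, -6) → (-13, -9); (-6, -15) → (-11, -18); (4, 3) → (-1, 0)
T4 shear: y ← y + 1/2·x: (-11, -9) → (-11, -29/2); (-13, -9) → (-13, -31/2); (-11, -18) → (-11, -47/2); (-1, 0) → (-1, -1/2)
T5 translate by (-6, -2): (-11, -29/2) → (-17, -33/2); (-13, -31/2) → (-19, -35/2); (-11, -47/2) → (-17, -51/2); (-1, -1/2) → (-7, -5/2)

image vertices: (-17, -33/2), (-19, -35/2), (-17, -51/2), (-7, -5/2)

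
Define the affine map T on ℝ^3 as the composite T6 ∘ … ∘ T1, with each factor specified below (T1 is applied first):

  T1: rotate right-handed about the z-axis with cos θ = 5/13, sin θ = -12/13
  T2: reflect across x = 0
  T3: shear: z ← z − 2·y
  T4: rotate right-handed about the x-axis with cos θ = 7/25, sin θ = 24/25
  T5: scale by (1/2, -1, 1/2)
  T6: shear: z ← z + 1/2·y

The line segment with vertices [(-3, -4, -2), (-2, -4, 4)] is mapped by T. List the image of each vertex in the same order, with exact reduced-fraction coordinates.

T1 rotate right-handed about the z-axis with cos θ = 5/13, sin θ = -12/13: (-3, -4, -2) → (-63/13, 16/13, -2); (-2, -4, 4) → (-58/13, 4/13, 4)
T2 reflect across x = 0: (-63/13, 16/13, -2) → (63/13, 16/13, -2); (-58/13, 4/13, 4) → (58/13, 4/13, 4)
T3 shear: z ← z − 2·y: (63/13, 16/13, -2) → (63/13, 16/13, -58/13); (58/13, 4/13, 4) → (58/13, 4/13, 44/13)
T4 rotate right-handed about the x-axis with cos θ = 7/25, sin θ = 24/25: (63/13, 16/13, -58/13) → (63/13, 1504/325, -22/325); (58/13, 4/13, 44/13) → (58/13, -1028/325, 404/325)
T5 scale by (1/2, -1, 1/2): (63/13, 1504/325, -22/325) → (63/26, -1504/325, -11/325); (58/13, -1028/325, 404/325) → (29/13, 1028/325, 202/325)
T6 shear: z ← z + 1/2·y: (63/26, -1504/325, -11/325) → (63/26, -1504/325, -763/325); (29/13, 1028/325, 202/325) → (29/13, 1028/325, 716/325)

image vertices: (63/26, -1504/325, -763/325), (29/13, 1028/325, 716/325)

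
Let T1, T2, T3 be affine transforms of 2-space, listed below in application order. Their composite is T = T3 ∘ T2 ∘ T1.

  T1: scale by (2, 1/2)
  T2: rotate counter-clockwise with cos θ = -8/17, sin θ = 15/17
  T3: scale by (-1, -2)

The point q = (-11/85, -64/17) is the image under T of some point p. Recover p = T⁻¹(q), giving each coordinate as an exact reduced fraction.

p = (4/5, -2)

T1 = [2 0 0; 0 1/2 0; 0 0 1]
T2·T1 = [-16/17 -15/34 0; 30/17 -4/17 0; 0 0 1]
T3·…·T1 = [16/17 15/34 0; -60/17 8/17 0; 0 0 1]
det M = 2; M⁻¹ = [4/17 -15/68 0; 30/17 8/17 0; 0 0 1]
M⁻¹ · (-11/85, -64/17)ᵀ = (4/5, -2)ᵀ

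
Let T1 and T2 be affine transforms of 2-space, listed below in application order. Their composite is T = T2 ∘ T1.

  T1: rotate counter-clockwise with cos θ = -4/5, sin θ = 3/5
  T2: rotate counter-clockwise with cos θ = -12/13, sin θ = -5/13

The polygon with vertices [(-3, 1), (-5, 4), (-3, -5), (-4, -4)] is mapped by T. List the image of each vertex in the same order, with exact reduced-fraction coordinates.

image vertices: (-173/65, 111/65), (-251/65, 332/65), (-269/65, -267/65), (-316/65, -188/65)

T1 rotate counter-clockwise with cos θ = -4/5, sin θ = 3/5: (-3, 1) → (9/5, -13/5); (-5, 4) → (8/5, -31/5); (-3, -5) → (27/5, 11/5); (-4, -4) → (28/5, 4/5)
T2 rotate counter-clockwise with cos θ = -12/13, sin θ = -5/13: (9/5, -13/5) → (-173/65, 111/65); (8/5, -31/5) → (-251/65, 332/65); (27/5, 11/5) → (-269/65, -267/65); (28/5, 4/5) → (-316/65, -188/65)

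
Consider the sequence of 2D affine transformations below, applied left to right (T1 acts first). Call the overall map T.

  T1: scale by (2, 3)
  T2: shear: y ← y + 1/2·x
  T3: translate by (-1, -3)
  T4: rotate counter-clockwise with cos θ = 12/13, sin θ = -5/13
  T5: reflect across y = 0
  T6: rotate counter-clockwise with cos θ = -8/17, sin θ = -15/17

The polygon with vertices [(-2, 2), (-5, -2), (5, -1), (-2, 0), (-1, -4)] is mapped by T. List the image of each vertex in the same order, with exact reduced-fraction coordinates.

image vertices: (-115/221, 1121/221), (3311/221, 2126/221), (31/221, -2001/221), (1205/221, 995/221), (3583/221, 324/221)

T1 scale by (2, 3): (-2, 2) → (-4, 6); (-5, -2) → (-10, -6); (5, -1) → (10, -3); (-2, 0) → (-4, 0); (-1, -4) → (-2, -12)
T2 shear: y ← y + 1/2·x: (-4, 6) → (-4, 4); (-10, -6) → (-10, -11); (10, -3) → (10, 2); (-4, 0) → (-4, -2); (-2, -12) → (-2, -13)
T3 translate by (-1, -3): (-4, 4) → (-5, 1); (-10, -11) → (-11, -14); (10, 2) → (9, -1); (-4, -2) → (-5, -5); (-2, -13) → (-3, -16)
T4 rotate counter-clockwise with cos θ = 12/13, sin θ = -5/13: (-5, 1) → (-55/13, 37/13); (-11, -14) → (-202/13, -113/13); (9, -1) → (103/13, -57/13); (-5, -5) → (-85/13, -35/13); (-3, -16) → (-116/13, -177/13)
T5 reflect across y = 0: (-55/13, 37/13) → (-55/13, -37/13); (-202/13, -113/13) → (-202/13, 113/13); (103/13, -57/13) → (103/13, 57/13); (-85/13, -35/13) → (-85/13, 35/13); (-116/13, -177/13) → (-116/13, 177/13)
T6 rotate counter-clockwise with cos θ = -8/17, sin θ = -15/17: (-55/13, -37/13) → (-115/221, 1121/221); (-202/13, 113/13) → (3311/221, 2126/221); (103/13, 57/13) → (31/221, -2001/221); (-85/13, 35/13) → (1205/221, 995/221); (-116/13, 177/13) → (3583/221, 324/221)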